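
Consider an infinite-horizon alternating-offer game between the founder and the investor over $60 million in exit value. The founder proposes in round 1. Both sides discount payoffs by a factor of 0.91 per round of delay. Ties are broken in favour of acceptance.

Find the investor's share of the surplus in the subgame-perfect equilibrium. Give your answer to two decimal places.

28.59

In a stationary SPE each proposer offers the other exactly their discounted continuation value.
If the founder keeps x when proposing and the investor keeps y when proposing, then x = 60 − 0.91y and y = 60 − 0.91x.
Solving: x = 60(1 − 0.91) / (1 − 0.91·0.91) = 5.4 / 0.1719 ≈ 31.4136.
The investor gets 60 − 31.4136 ≈ 28.5864.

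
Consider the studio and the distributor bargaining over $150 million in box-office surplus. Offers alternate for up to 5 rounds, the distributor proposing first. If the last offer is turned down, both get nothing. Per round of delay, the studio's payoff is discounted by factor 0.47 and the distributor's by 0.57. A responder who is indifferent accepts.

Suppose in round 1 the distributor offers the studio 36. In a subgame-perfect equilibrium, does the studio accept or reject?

Reject

Round 5 (the distributor proposes): the studio will accept anything ≥ 0, so the distributor offers 0 and keeps 150.
Round 4 (the studio proposes): the distributor can get 150 next round, worth 0.57 × 150 = 85.5 now; the studio offers that and keeps 64.5.
Round 3 (the distributor proposes): the studio can get 64.5 next round, worth 0.47 × 64.5 = 30.315 now. The distributor offers 30.315 and keeps 150 − 30.315 = 119.685.
Round 2 (the studio proposes): the distributor can get 119.685 next round, worth 0.57 × 119.685 = 68.22045 now. The studio offers 68.22045 and keeps 150 − 68.22045 = 81.77955.
So by rejecting in round 1, the studio gets 81.77955 next round, worth 0.47 × 81.77955 = 38.4363885 now.
Offer 36 < 38.4363885, so the studio rejects.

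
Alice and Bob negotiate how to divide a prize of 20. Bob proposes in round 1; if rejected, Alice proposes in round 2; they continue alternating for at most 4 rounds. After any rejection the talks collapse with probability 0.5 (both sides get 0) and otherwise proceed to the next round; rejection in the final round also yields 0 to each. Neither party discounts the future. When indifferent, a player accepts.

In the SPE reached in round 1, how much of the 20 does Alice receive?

7.5

By backward induction:
Round 4 (Alice proposes): rejection yields 0 for Bob; Alice offers 0 and keeps 20.
Round 3 (Bob proposes): rejecting gives Alice an expected 0.5 × 20 = 10, so Bob offers 10, keeping 10.
Round 2 (Alice proposes): rejecting gives Bob an expected 0.5 × 10 = 5. Alice offers 5 and keeps 20 − 5 = 15.
Round 1 (Bob proposes): rejecting gives Alice an expected 0.5 × 15 = 7.5; Bob offers that and keeps 12.5.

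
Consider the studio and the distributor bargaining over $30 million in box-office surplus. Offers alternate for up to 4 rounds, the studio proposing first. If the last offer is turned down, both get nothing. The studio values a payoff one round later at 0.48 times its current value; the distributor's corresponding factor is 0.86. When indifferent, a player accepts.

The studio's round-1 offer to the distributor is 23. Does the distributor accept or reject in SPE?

Reject

Round 4 (the distributor proposes): the studio will accept anything ≥ 0, so the distributor offers 0 and keeps 30.
Round 3 (the studio proposes): the distributor can get 30 next round, worth 0.86 × 30 = 25.8 now, so the studio offers 25.8, keeping 4.2.
Round 2 (the distributor proposes): the studio can get 4.2 next round, worth 0.48 × 4.2 = 2.016 now; the distributor offers that and keeps 27.984.
So by rejecting in round 1, the distributor gets 27.984 next round, worth 0.86 × 27.984 = 24.06624 now.
Offer 23 < 24.06624, so the distributor rejects.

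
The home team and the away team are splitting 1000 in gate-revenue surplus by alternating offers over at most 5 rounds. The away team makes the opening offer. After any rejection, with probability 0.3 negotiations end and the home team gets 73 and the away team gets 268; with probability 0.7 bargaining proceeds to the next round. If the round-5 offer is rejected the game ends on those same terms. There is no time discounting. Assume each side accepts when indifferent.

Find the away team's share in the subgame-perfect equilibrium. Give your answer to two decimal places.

720.80

Round 5 (the away team proposes): the home team gets 73 if talks fail, so the away team offers 73 and keeps 927.
Round 4 (the home team proposes): rejecting gives the away team an expected 0.7 × 927 + 0.3 × 268 = 729.3, so the home team offers 729.3, keeping 270.7.
Round 3 (the away team proposes): rejecting gives the home team an expected 0.7 × 270.7 + 0.3 × 73 = 211.39, so the away team offers 211.39, keeping 788.61.
Round 2 (the home team proposes): rejecting gives the away team an expected 0.7 × 788.61 + 0.3 × 268 = 632.427, so the home team offers 632.427, keeping 367.573.
Round 1 (the away team proposes): rejecting gives the home team an expected 0.7 × 367.573 + 0.3 × 73 = 279.2011. The away team offers 279.2011 and keeps 1000 − 279.2011 = 720.7989.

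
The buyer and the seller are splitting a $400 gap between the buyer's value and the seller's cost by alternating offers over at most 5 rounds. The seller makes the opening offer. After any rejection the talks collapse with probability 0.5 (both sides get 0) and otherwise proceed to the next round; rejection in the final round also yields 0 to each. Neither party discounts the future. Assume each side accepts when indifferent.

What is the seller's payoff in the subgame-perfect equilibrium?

275

Round 5 (the seller proposes): rejection yields 0 for the buyer; the seller offers 0 and keeps 400.
Round 4 (the buyer proposes): rejecting gives the seller an expected 0.5 × 400 = 200. The buyer offers 200 and keeps 400 − 200 = 200.
Round 3 (the seller proposes): rejecting gives the buyer an expected 0.5 × 200 = 100, so the seller offers 100, keeping 300.
Round 2 (the buyer proposes): rejecting gives the seller an expected 0.5 × 300 = 150; the buyer offers that and keeps 250.
Round 1 (the seller proposes): rejecting gives the buyer an expected 0.5 × 250 = 125, so the seller offers 125, keeping 275.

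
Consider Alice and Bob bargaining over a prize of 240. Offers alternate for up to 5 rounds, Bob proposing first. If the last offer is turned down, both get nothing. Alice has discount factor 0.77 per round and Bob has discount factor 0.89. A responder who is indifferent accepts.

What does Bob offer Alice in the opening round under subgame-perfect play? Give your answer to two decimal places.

Solve by backward induction from round 5.
Round 5 (Bob proposes): rejection yields 0 for Alice; Bob offers 0 and keeps 240.
Round 4 (Alice proposes): Bob can get 240 next round, worth 0.89 × 240 = 213.6 now. Alice offers 213.6 and keeps 240 − 213.6 = 26.4.
Round 3 (Bob proposes): Alice can get 26.4 next round, worth 0.77 × 26.4 = 20.328 now, so Bob offers 20.328, keeping 219.672.
Round 2 (Alice proposes): Bob can get 219.672 next round, worth 0.89 × 219.672 = 195.50808 now, so Alice offers 195.50808, keeping 44.49192.
Round 1 (Bob proposes): Alice can get 44.49192 next round, worth 0.77 × 44.49192 = 34.2587784 now. Bob offers 34.2587784 and keeps 240 − 34.2587784 = 205.7412216.

34.26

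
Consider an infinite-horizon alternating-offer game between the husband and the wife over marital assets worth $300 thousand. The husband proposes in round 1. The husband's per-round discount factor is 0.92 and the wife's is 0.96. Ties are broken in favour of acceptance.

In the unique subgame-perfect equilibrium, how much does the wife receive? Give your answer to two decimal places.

In a stationary SPE each proposer offers the other exactly their discounted continuation value.
If the husband keeps x when proposing and the wife keeps y when proposing, then x = 300 − 0.96y and y = 300 − 0.92x.
Solving: x = 300(1 − 0.96) / (1 − 0.92·0.96) = 12 / 0.1168 ≈ 102.7397.
The wife gets 300 − 102.7397 ≈ 197.2603.

197.26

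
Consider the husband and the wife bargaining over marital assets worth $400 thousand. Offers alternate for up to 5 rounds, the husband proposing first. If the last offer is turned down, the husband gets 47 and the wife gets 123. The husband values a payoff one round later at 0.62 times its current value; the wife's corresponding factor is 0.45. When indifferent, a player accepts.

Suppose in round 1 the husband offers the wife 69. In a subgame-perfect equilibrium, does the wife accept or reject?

Reject

Work out the wife's continuation value if the offer is rejected.
Round 5 (the husband proposes): the wife gets 123 if talks fail, so the husband offers 123 and keeps 277.
Round 4 (the wife proposes): the husband can get 277 next round, worth 0.62 × 277 = 171.74 now, so the wife offers 171.74, keeping 228.26.
Round 3 (the husband proposes): the wife can get 228.26 next round, worth 0.45 × 228.26 = 102.717 now; the husband offers that and keeps 297.283.
Round 2 (the wife proposes): the husband can get 297.283 next round, worth 0.62 × 297.283 = 184.31546 now, so the wife offers 184.31546, keeping 215.68454.
So by rejecting in round 1, the wife gets 215.68454 next round, worth 0.45 × 215.68454 = 97.058043 now.
Offer 69 < 97.058043, so the wife rejects.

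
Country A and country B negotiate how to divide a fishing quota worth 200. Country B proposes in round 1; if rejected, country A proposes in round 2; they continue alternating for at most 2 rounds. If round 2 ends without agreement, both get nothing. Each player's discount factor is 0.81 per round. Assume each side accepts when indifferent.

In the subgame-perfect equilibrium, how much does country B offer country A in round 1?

162

Solve by backward induction from round 2.
Round 2 (country A proposes): rejection yields 0 for country B; country A offers 0 and keeps 200.
Round 1 (country B proposes): country A can get 200 next round, worth 0.81 × 200 = 162 now, so country B offers 162, keeping 38.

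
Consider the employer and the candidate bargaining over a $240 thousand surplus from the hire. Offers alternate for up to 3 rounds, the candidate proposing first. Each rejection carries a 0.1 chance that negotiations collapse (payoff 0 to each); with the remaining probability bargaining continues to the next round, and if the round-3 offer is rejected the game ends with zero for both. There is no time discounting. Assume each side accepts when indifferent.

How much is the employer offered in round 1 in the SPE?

By backward induction:
Round 3 (the candidate proposes): rejection yields 0 for the employer; the candidate offers 0 and keeps 240.
Round 2 (the employer proposes): rejecting gives the candidate an expected 0.9 × 240 = 216. The employer offers 216 and keeps 240 − 216 = 24.
Round 1 (the candidate proposes): rejecting gives the employer an expected 0.9 × 24 = 21.6. The candidate offers 21.6 and keeps 240 − 21.6 = 218.4.

21.6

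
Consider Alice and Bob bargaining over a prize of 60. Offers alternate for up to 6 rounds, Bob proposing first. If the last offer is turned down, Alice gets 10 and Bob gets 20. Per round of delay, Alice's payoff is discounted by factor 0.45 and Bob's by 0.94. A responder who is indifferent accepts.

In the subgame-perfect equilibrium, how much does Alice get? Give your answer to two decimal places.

5.53

By backward induction:
Round 6 (Alice proposes): Bob gets 20 if talks fail, so Alice offers 20 and keeps 40.
Round 5 (Bob proposes): Alice can get 40 next round, worth 0.45 × 40 = 18 now; Bob offers that and keeps 42.
Round 4 (Alice proposes): Bob can get 42 next round, worth 0.94 × 42 = 39.48 now; Alice offers that and keeps 20.52.
Round 3 (Bob proposes): Alice can get 20.52 next round, worth 0.45 × 20.52 = 9.234 now; Bob offers that and keeps 50.766.
Round 2 (Alice proposes): Bob can get 50.766 next round, worth 0.94 × 50.766 = 47.72004 now. Alice offers 47.72004 and keeps 60 − 47.72004 = 12.27996.
Round 1 (Bob proposes): Alice can get 12.27996 next round, worth 0.45 × 12.27996 = 5.525982 now, so Bob offers 5.525982, keeping 54.474018.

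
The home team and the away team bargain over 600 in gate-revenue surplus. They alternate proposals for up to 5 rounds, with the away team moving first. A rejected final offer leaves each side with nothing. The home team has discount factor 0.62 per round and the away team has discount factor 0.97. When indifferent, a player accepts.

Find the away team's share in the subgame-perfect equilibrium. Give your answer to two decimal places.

Round 5 (the away team proposes): rejection yields 0 for the home team; the away team offers 0 and keeps 600.
Round 4 (the home team proposes): the away team can get 600 next round, worth 0.97 × 600 = 582 now. The home team offers 582 and keeps 600 − 582 = 18.
Round 3 (the away team proposes): the home team can get 18 next round, worth 0.62 × 18 = 11.16 now, so the away team offers 11.16, keeping 588.84.
Round 2 (the home team proposes): the away team can get 588.84 next round, worth 0.97 × 588.84 = 571.1748 now; the home team offers that and keeps 28.8252.
Round 1 (the away team proposes): the home team can get 28.8252 next round, worth 0.62 × 28.8252 = 17.871624 now, so the away team offers 17.871624, keeping 582.128376.

582.13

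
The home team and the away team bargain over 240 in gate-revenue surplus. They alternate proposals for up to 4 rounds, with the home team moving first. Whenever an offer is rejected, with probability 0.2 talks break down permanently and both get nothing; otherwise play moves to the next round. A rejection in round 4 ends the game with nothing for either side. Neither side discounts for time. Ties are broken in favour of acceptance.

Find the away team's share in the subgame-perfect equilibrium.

161.28

By backward induction:
Round 4 (the away team proposes): the home team will accept anything ≥ 0, so the away team offers 0 and keeps 240.
Round 3 (the home team proposes): rejecting gives the away team an expected 0.8 × 240 = 192. The home team offers 192 and keeps 240 − 192 = 48.
Round 2 (the away team proposes): rejecting gives the home team an expected 0.8 × 48 = 38.4, so the away team offers 38.4, keeping 201.6.
Round 1 (the home team proposes): rejecting gives the away team an expected 0.8 × 201.6 = 161.28, so the home team offers 161.28, keeping 78.72.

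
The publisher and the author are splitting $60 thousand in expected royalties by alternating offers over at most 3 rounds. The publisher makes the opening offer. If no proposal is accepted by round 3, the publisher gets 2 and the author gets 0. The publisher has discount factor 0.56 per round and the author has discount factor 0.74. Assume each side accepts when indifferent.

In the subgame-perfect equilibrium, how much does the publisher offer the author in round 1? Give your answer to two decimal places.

Round 3 (the publisher proposes): the author will accept anything ≥ 0, so the publisher offers 0 and keeps 60.
Round 2 (the author proposes): the publisher can get 60 next round, worth 0.56 × 60 = 33.6 now, so the author offers 33.6, keeping 26.4.
Round 1 (the publisher proposes): the author can get 26.4 next round, worth 0.74 × 26.4 = 19.536 now, so the publisher offers 19.536, keeping 40.464.

19.54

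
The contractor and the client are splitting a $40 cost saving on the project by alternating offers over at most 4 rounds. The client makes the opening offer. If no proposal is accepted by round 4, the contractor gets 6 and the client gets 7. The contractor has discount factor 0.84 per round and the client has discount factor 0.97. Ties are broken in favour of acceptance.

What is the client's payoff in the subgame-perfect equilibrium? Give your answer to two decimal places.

16.41

Round 4 (the contractor proposes): the client gets 7 if talks fail, so the contractor offers 7 and keeps 33.
Round 3 (the client proposes): the contractor can get 33 next round, worth 0.84 × 33 = 27.72 now, so the client offers 27.72, keeping 12.28.
Round 2 (the contractor proposes): the client can get 12.28 next round, worth 0.97 × 12.28 = 11.9116 now, so the contractor offers 11.9116, keeping 28.0884.
Round 1 (the client proposes): the contractor can get 28.0884 next round, worth 0.84 × 28.0884 = 23.594256 now; the client offers that and keeps 16.405744.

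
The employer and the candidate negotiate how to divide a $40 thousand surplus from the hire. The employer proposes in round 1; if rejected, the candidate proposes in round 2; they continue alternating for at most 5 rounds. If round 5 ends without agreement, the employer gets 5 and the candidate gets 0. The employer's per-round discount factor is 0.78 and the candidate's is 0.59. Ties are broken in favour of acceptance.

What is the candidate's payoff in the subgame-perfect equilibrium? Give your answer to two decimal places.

Round 5 (the employer proposes): the candidate will accept anything ≥ 0, so the employer offers 0 and keeps 40.
Round 4 (the candidate proposes): the employer can get 40 next round, worth 0.78 × 40 = 31.2 now; the candidate offers that and keeps 8.8.
Round 3 (the employer proposes): the candidate can get 8.8 next round, worth 0.59 × 8.8 = 5.192 now. The employer offers 5.192 and keeps 40 − 5.192 = 34.808.
Round 2 (the candidate proposes): the employer can get 34.808 next round, worth 0.78 × 34.808 = 27.15024 now. The candidate offers 27.15024 and keeps 40 − 27.15024 = 12.84976.
Round 1 (the employer proposes): the candidate can get 12.84976 next round, worth 0.59 × 12.84976 = 7.5813584 now. The employer offers 7.5813584 and keeps 40 − 7.5813584 = 32.4186416.

7.58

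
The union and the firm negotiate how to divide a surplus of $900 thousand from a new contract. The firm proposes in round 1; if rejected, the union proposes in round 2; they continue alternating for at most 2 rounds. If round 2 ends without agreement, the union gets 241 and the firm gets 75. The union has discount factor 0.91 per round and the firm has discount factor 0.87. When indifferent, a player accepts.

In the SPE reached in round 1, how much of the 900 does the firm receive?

Round 2 (the union proposes): the firm gets 75 if talks fail, so the union offers 75 and keeps 825.
Round 1 (the firm proposes): the union can get 825 next round, worth 0.91 × 825 = 750.75 now, so the firm offers 750.75, keeping 149.25.

149.25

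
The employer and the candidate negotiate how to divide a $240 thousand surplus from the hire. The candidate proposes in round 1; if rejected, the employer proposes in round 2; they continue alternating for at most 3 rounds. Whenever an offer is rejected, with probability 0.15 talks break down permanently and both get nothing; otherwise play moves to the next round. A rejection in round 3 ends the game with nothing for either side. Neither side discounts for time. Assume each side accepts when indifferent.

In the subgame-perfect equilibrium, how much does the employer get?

Round 3 (the candidate proposes): rejection yields 0 for the employer; the candidate offers 0 and keeps 240.
Round 2 (the employer proposes): rejecting gives the candidate an expected 0.85 × 240 = 204, so the employer offers 204, keeping 36.
Round 1 (the candidate proposes): rejecting gives the employer an expected 0.85 × 36 = 30.6. The candidate offers 30.6 and keeps 240 − 30.6 = 209.4.

30.6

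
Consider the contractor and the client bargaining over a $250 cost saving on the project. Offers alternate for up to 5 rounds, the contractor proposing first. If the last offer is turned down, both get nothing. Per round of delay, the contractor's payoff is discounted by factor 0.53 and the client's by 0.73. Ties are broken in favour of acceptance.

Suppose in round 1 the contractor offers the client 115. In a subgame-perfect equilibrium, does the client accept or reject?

Reject

Round 5 (the contractor proposes): the client will accept anything ≥ 0, so the contractor offers 0 and keeps 250.
Round 4 (the client proposes): the contractor can get 250 next round, worth 0.53 × 250 = 132.5 now, so the client offers 132.5, keeping 117.5.
Round 3 (the contractor proposes): the client can get 117.5 next round, worth 0.73 × 117.5 = 85.775 now. The contractor offers 85.775 and keeps 250 − 85.775 = 164.225.
Round 2 (the client proposes): the contractor can get 164.225 next round, worth 0.53 × 164.225 = 87.03925 now, so the client offers 87.03925, keeping 162.96075.
So by rejecting in round 1, the client gets 162.96075 next round, worth 0.73 × 162.96075 = 118.9613475 now.
Offer 115 < 118.9613475, so the client rejects.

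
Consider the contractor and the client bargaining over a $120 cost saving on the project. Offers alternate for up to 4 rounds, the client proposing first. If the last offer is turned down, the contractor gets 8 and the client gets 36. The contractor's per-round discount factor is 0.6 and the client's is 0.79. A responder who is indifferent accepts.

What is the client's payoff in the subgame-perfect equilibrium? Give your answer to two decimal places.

By backward induction:
Round 4 (the contractor proposes): the client gets 36 if talks fail, so the contractor offers 36 and keeps 84.
Round 3 (the client proposes): the contractor can get 84 next round, worth 0.6 × 84 = 50.4 now. The client offers 50.4 and keeps 120 − 50.4 = 69.6.
Round 2 (the contractor proposes): the client can get 69.6 next round, worth 0.79 × 69.6 = 54.984 now, so the contractor offers 54.984, keeping 65.016.
Round 1 (the client proposes): the contractor can get 65.016 next round, worth 0.6 × 65.016 = 39.0096 now. The client offers 39.0096 and keeps 120 − 39.0096 = 80.9904.

80.99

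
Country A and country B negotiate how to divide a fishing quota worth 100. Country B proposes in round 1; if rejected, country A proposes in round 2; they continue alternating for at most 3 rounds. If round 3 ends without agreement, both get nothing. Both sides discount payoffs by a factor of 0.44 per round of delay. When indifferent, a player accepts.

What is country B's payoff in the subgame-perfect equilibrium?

Work backward from the last round.
Round 3 (country B proposes): country A will accept anything ≥ 0, so country B offers 0 and keeps 100.
Round 2 (country A proposes): country B can get 100 next round, worth 0.44 × 100 = 44 now; country A offers that and keeps 56.
Round 1 (country B proposes): country A can get 56 next round, worth 0.44 × 56 = 24.64 now, so country B offers 24.64, keeping 75.36.

75.36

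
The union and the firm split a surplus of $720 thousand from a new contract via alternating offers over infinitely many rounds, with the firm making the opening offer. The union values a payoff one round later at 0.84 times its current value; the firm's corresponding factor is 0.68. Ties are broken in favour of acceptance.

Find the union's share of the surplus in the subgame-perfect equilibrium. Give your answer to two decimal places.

451.34

When the firm proposes, the union accepts any offer worth at least 0.84 times what the union would get by proposing next round; and vice versa.
This gives x = 720 − 0.84y and y = 720 − 0.68x, where x and y are each side's share when it proposes.
Hence (1 − 0.84·0.68)x = 720(1 − 0.84), i.e. 0.4288·x = 115.2.
x ≈ 268.6567; the union's share is 720 − x ≈ 451.3433.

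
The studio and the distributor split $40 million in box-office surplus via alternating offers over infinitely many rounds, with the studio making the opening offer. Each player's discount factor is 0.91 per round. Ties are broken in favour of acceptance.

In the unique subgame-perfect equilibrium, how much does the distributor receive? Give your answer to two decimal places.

Let x be the studio's share when the studio proposes and y be the distributor's share when the distributor proposes.
The distributor accepts iff offered ≥ 0.91·y, so x = 40 − 0.91y. Symmetrically y = 40 − 0.91x.
Substituting: x = 40 − 0.91(40 − 0.91x), giving x(1 − 0.91·0.91) = 40(1 − 0.91).
So x = 40 × 0.09 / 0.1719 ≈ 20.9424, and the distributor receives 40 − x ≈ 19.0576.

19.06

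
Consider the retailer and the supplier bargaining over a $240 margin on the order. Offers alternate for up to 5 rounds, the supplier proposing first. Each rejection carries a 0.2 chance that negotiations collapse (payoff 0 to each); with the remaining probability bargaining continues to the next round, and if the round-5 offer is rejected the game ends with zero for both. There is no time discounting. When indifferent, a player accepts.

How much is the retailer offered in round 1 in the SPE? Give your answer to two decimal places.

Round 5 (the supplier proposes): rejection yields 0 for the retailer; the supplier offers 0 and keeps 240.
Round 4 (the retailer proposes): rejecting gives the supplier an expected 0.8 × 240 = 192. The retailer offers 192 and keeps 240 − 192 = 48.
Round 3 (the supplier proposes): rejecting gives the retailer an expected 0.8 × 48 = 38.4; the supplier offers that and keeps 201.6.
Round 2 (the retailer proposes): rejecting gives the supplier an expected 0.8 × 201.6 = 161.28. The retailer offers 161.28 and keeps 240 − 161.28 = 78.72.
Round 1 (the supplier proposes): rejecting gives the retailer an expected 0.8 × 78.72 = 62.976, so the supplier offers 62.976, keeping 177.024.

62.98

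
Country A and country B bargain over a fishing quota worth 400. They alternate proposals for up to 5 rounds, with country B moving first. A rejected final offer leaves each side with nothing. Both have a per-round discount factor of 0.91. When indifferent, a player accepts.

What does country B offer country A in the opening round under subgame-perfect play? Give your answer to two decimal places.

Round 5 (country B proposes): country A will accept anything ≥ 0, so country B offers 0 and keeps 400.
Round 4 (country A proposes): country B can get 400 next round, worth 0.91 × 400 = 364 now; country A offers that and keeps 36.
Round 3 (country B proposes): country A can get 36 next round, worth 0.91 × 36 = 32.76 now, so country B offers 32.76, keeping 367.24.
Round 2 (country A proposes): country B can get 367.24 next round, worth 0.91 × 367.24 = 334.1884 now. Country A offers 334.1884 and keeps 400 − 334.1884 = 65.8116.
Round 1 (country B proposes): country A can get 65.8116 next round, worth 0.91 × 65.8116 = 59.888556 now. Country B offers 59.888556 and keeps 400 − 59.888556 = 340.111444.

59.89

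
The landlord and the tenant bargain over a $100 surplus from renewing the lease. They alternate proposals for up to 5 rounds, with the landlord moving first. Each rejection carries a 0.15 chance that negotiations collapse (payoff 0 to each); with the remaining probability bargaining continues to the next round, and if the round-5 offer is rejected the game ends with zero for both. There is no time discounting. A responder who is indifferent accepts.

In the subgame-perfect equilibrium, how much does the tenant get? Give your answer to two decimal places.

21.96

By backward induction:
Round 5 (the landlord proposes): the tenant will accept anything ≥ 0, so the landlord offers 0 and keeps 100.
Round 4 (the tenant proposes): rejecting gives the landlord an expected 0.85 × 100 = 85; the tenant offers that and keeps 15.
Round 3 (the landlord proposes): rejecting gives the tenant an expected 0.85 × 15 = 12.75. The landlord offers 12.75 and keeps 100 − 12.75 = 87.25.
Round 2 (the tenant proposes): rejecting gives the landlord an expected 0.85 × 87.25 = 74.1625; the tenant offers that and keeps 25.8375.
Round 1 (the landlord proposes): rejecting gives the tenant an expected 0.85 × 25.8375 = 21.961875; the landlord offers that and keeps 78.038125.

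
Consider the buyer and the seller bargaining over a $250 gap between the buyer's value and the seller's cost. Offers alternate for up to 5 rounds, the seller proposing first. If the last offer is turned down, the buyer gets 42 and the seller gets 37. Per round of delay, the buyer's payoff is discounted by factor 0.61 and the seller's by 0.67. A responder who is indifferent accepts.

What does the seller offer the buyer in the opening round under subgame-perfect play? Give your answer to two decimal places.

77.91

Round 5 (the seller proposes): the buyer gets 42 if talks fail, so the seller offers 42 and keeps 208.
Round 4 (the buyer proposes): the seller can get 208 next round, worth 0.67 × 208 = 139.36 now; the buyer offers that and keeps 110.64.
Round 3 (the seller proposes): the buyer can get 110.64 next round, worth 0.61 × 110.64 = 67.4904 now; the seller offers that and keeps 182.5096.
Round 2 (the buyer proposes): the seller can get 182.5096 next round, worth 0.67 × 182.5096 = 122.281432 now; the buyer offers that and keeps 127.718568.
Round 1 (the seller proposes): the buyer can get 127.718568 next round, worth 0.61 × 127.718568 = 77.90832648 now; the seller offers that and keeps 172.09167352.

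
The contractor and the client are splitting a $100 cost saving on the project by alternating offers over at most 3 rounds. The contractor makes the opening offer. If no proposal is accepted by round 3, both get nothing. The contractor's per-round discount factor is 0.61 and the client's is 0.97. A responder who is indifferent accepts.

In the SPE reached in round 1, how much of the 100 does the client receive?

37.83

Round 3 (the contractor proposes): the client will accept anything ≥ 0, so the contractor offers 0 and keeps 100.
Round 2 (the client proposes): the contractor can get 100 next round, worth 0.61 × 100 = 61 now, so the client offers 61, keeping 39.
Round 1 (the contractor proposes): the client can get 39 next round, worth 0.97 × 39 = 37.83 now; the contractor offers that and keeps 62.17.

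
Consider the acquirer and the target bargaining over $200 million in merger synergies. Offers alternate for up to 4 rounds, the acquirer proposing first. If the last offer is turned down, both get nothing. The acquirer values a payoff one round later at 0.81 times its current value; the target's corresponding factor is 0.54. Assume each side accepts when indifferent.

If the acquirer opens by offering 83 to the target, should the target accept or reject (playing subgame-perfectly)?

Accept

Work out the target's continuation value if the offer is rejected.
Round 4 (the target proposes): the acquirer will accept anything ≥ 0, so the target offers 0 and keeps 200.
Round 3 (the acquirer proposes): the target can get 200 next round, worth 0.54 × 200 = 108 now. The acquirer offers 108 and keeps 200 − 108 = 92.
Round 2 (the target proposes): the acquirer can get 92 next round, worth 0.81 × 92 = 74.52 now; the target offers that and keeps 125.48.
So by rejecting in round 1, the target gets 125.48 next round, worth 0.54 × 125.48 = 67.7592 now.
Offer 83 ≥ 67.7592, so the target accepts.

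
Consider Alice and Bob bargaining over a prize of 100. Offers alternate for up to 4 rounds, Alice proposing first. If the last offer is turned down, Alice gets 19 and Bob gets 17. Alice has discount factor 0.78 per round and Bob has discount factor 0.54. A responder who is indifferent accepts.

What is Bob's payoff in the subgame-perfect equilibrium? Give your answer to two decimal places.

Round 4 (Bob proposes): Alice gets 19 if talks fail, so Bob offers 19 and keeps 81.
Round 3 (Alice proposes): Bob can get 81 next round, worth 0.54 × 81 = 43.74 now. Alice offers 43.74 and keeps 100 − 43.74 = 56.26.
Round 2 (Bob proposes): Alice can get 56.26 next round, worth 0.78 × 56.26 = 43.8828 now, so Bob offers 43.8828, keeping 56.1172.
Round 1 (Alice proposes): Bob can get 56.1172 next round, worth 0.54 × 56.1172 = 30.303288 now, so Alice offers 30.303288, keeping 69.696712.

30.30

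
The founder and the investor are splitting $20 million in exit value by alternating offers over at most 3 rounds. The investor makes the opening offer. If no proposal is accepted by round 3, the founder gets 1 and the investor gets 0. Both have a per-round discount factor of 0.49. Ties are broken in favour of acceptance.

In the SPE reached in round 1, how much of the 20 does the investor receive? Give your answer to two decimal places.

Round 3 (the investor proposes): the founder gets 1 if talks fail, so the investor offers 1 and keeps 19.
Round 2 (the founder proposes): the investor can get 19 next round, worth 0.49 × 19 = 9.31 now. The founder offers 9.31 and keeps 20 − 9.31 = 10.69.
Round 1 (the investor proposes): the founder can get 10.69 next round, worth 0.49 × 10.69 = 5.2381 now. The investor offers 5.2381 and keeps 20 − 5.2381 = 14.7619.

14.76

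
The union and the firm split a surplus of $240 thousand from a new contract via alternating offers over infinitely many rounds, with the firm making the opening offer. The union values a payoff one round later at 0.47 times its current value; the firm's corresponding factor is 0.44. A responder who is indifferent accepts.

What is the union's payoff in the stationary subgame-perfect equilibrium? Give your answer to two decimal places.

In a stationary SPE each proposer offers the other exactly their discounted continuation value.
If the firm keeps x when proposing and the union keeps y when proposing, then x = 240 − 0.47y and y = 240 − 0.44x.
Solving: x = 240(1 − 0.47) / (1 − 0.44·0.47) = 127.2 / 0.7932 ≈ 160.3631.
The union gets 240 − 160.3631 ≈ 79.6369.

79.64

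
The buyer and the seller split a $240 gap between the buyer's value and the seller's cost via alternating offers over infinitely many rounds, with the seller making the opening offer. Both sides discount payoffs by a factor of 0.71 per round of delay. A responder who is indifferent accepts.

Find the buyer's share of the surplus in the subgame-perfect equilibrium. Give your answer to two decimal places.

99.65

When the seller proposes, the buyer accepts any offer worth at least 0.71 times what the buyer would get by proposing next round; and vice versa.
This gives x = 240 − 0.71y and y = 240 − 0.71x, where x and y are each side's share when it proposes.
Hence (1 − 0.71·0.71)x = 240(1 − 0.71), i.e. 0.4959·x = 69.6.
x ≈ 140.3509; the buyer's share is 240 − x ≈ 99.6491.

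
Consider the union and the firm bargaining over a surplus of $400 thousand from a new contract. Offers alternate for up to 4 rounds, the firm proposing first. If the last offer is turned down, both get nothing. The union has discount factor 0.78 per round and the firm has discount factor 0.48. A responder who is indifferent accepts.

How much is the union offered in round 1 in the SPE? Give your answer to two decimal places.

Round 4 (the union proposes): rejection yields 0 for the firm; the union offers 0 and keeps 400.
Round 3 (the firm proposes): the union can get 400 next round, worth 0.78 × 400 = 312 now, so the firm offers 312, keeping 88.
Round 2 (the union proposes): the firm can get 88 next round, worth 0.48 × 88 = 42.24 now. The union offers 42.24 and keeps 400 − 42.24 = 357.76.
Round 1 (the firm proposes): the union can get 357.76 next round, worth 0.78 × 357.76 = 279.0528 now; the firm offers that and keeps 120.9472.

279.05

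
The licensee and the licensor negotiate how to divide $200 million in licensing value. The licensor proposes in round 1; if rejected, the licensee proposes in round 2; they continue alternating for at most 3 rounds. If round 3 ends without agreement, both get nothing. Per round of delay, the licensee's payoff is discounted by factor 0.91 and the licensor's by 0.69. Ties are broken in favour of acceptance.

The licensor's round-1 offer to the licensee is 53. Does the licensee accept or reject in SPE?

Round 3 (the licensor proposes): rejection yields 0 for the licensee; the licensor offers 0 and keeps 200.
Round 2 (the licensee proposes): the licensor can get 200 next round, worth 0.69 × 200 = 138 now. The licensee offers 138 and keeps 200 − 138 = 62.
So by rejecting in round 1, the licensee gets 62 next round, worth 0.91 × 62 = 56.42 now.
Offer 53 < 56.42, so the licensee rejects.

Reject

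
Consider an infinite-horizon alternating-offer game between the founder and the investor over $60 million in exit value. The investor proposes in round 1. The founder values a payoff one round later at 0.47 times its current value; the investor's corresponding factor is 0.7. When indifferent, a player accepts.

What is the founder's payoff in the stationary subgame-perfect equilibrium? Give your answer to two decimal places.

Let x be the investor's share when the investor proposes and y be the founder's share when the founder proposes.
The founder accepts iff offered ≥ 0.47·y, so x = 60 − 0.47y. Symmetrically y = 60 − 0.7x.
Substituting: x = 60 − 0.47(60 − 0.7x), giving x(1 − 0.7·0.47) = 60(1 − 0.47).
So x = 60 × 0.53 / 0.671 ≈ 47.3920, and the founder receives 60 − x ≈ 12.6080.

12.61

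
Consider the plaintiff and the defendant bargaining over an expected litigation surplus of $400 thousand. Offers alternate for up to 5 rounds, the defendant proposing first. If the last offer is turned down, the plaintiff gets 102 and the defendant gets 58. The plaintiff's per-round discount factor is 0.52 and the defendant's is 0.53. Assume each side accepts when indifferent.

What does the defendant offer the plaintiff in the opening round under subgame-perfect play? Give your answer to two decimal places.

Round 5 (the defendant proposes): the plaintiff gets 102 if talks fail, so the defendant offers 102 and keeps 298.
Round 4 (the plaintiff proposes): the defendant can get 298 next round, worth 0.53 × 298 = 157.94 now, so the plaintiff offers 157.94, keeping 242.06.
Round 3 (the defendant proposes): the plaintiff can get 242.06 next round, worth 0.52 × 242.06 = 125.8712 now; the defendant offers that and keeps 274.1288.
Round 2 (the plaintiff proposes): the defendant can get 274.1288 next round, worth 0.53 × 274.1288 = 145.288264 now, so the plaintiff offers 145.288264, keeping 254.711736.
Round 1 (the defendant proposes): the plaintiff can get 254.711736 next round, worth 0.52 × 254.711736 = 132.45010272 now; the defendant offers that and keeps 267.54989728.

132.45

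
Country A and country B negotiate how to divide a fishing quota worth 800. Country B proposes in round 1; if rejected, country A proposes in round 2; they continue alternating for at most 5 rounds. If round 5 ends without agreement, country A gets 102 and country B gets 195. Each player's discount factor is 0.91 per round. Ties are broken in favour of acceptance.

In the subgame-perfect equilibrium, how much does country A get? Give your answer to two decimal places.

189.72

Solve by backward induction from round 5.
Round 5 (country B proposes): country A gets 102 if talks fail, so country B offers 102 and keeps 698.
Round 4 (country A proposes): country B can get 698 next round, worth 0.91 × 698 = 635.18 now; country A offers that and keeps 164.82.
Round 3 (country B proposes): country A can get 164.82 next round, worth 0.91 × 164.82 = 149.9862 now, so country B offers 149.9862, keeping 650.0138.
Round 2 (country A proposes): country B can get 650.0138 next round, worth 0.91 × 650.0138 = 591.512558 now; country A offers that and keeps 208.487442.
Round 1 (country B proposes): country A can get 208.487442 next round, worth 0.91 × 208.487442 = 189.72357222 now; country B offers that and keeps 610.27642778.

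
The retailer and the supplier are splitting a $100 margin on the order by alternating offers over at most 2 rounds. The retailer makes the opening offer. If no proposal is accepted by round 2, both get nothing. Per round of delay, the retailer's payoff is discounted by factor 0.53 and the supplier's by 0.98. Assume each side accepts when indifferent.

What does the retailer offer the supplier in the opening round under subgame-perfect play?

Solve by backward induction from round 2.
Round 2 (the supplier proposes): rejection yields 0 for the retailer; the supplier offers 0 and keeps 100.
Round 1 (the retailer proposes): the supplier can get 100 next round, worth 0.98 × 100 = 98 now; the retailer offers that and keeps 2.

98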